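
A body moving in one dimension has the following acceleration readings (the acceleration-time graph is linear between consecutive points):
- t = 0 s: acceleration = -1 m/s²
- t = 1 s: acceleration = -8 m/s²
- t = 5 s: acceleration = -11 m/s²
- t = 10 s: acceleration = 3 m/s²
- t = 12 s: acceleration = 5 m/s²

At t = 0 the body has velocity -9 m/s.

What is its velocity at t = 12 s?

Δv equals the area under the a-t graph; then v = v₀ + Δv.
0–1 s: ½(-1 + -8)(1) = -4.5 m/s
1–5 s: ½(-8 + -11)(4) = -38 m/s
5–10 s: ½(-11 + 3)(5) = -20 m/s
10–12 s: ½(3 + 5)(2) = 8 m/s
Δv = -54.5 m/s, so v(12) = -9 + (-54.5) = -63.5 m/s.

-63.5 m/s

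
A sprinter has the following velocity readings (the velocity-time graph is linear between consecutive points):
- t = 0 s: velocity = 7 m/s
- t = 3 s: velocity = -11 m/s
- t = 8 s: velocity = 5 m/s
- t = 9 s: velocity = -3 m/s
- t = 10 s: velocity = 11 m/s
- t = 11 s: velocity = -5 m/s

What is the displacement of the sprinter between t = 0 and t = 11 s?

Net displacement equals the area under the velocity-time graph (areas below the axis count negative).
0–3 s: ½(7 + -11)(3) = -6 m
3–8 s: ½(-11 + 5)(5) = -15 m
8–9 s: ½(5 + -3)(1) = 1 m
9–10 s: ½(-3 + 11)(1) = 4 m
10–11 s: ½(11 + -5)(1) = 3 m
Net displacement = -13 m

-13 m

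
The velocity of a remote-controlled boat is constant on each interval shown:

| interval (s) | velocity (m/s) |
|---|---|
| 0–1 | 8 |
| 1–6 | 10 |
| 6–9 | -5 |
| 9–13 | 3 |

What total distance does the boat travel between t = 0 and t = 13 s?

Total distance travelled is ∫|v| dt — sum the magnitudes of each area piece.
0–1 s: |8| × 1 = 8 m
1–6 s: |10| × 5 = 50 m
6–9 s: |-5| × 3 = 15 m
9–13 s: |3| × 4 = 12 m
Total distance = 85 m

85 m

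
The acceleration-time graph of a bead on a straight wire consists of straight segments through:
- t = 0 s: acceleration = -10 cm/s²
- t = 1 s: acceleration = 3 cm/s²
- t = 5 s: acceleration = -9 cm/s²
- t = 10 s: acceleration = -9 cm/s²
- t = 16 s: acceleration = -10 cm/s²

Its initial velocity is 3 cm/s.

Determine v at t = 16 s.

Δv equals the area under the a-t graph; then v = v₀ + Δv.
0–1 s: ½(-10 + 3)(1) = -3.5 cm/s
1–5 s: ½(3 + -9)(4) = -12 cm/s
5–10 s: -9 × 5 = -45 cm/s
10–16 s: ½(-9 + -10)(6) = -57 cm/s
Δv = -117.5 cm/s, so v(16) = 3 + (-117.5) = -114.5 cm/s.

-114.5 cm/s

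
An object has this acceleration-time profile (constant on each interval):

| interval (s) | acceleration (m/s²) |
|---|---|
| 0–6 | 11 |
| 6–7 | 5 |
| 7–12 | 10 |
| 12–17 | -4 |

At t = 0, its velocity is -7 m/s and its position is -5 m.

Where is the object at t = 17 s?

1177.5 m

On each constant-a segment, Δv = aΔt and Δx = v₀Δt + ½aΔt²; chain segment to segment.
0–6 s: v starts -7 m/s; Δx = -7·6 + ½·11·6² = 156 m; v ends 59 m/s.
6–7 s: v starts 59 m/s; Δx = 59·1 + ½·5·1² = 61.5 m; v ends 64 m/s.
7–12 s: v starts 64 m/s; Δx = 64·5 + ½·10·5² = 445 m; v ends 114 m/s.
12–17 s: v starts 114 m/s; Δx = 114·5 + ½·-4·5² = 520 m; v ends 94 m/s.
x(17) = -5 + Σ Δx = 1177.5 m.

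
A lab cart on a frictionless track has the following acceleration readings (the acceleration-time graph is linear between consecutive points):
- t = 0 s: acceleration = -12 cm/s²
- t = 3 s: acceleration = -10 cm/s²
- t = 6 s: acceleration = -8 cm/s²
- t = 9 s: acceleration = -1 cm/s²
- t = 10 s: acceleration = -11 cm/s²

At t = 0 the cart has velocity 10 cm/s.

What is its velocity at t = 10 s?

-69.5 cm/s

Δv equals the area under the a-t graph; then v = v₀ + Δv.
0–3 s: ½(-12 + -10)(3) = -33 cm/s
3–6 s: ½(-10 + -8)(3) = -27 cm/s
6–9 s: ½(-8 + -1)(3) = -13.5 cm/s
9–10 s: ½(-1 + -11)(1) = -6 cm/s
Δv = -79.5 cm/s, so v(10) = 10 + (-79.5) = -69.5 cm/s.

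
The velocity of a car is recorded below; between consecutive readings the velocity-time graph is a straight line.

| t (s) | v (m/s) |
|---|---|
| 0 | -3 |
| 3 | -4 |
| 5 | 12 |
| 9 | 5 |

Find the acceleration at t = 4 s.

Acceleration is the slope of the v-t graph on 3–5 s: (12 − -4)/(5 − 3) = 8 m/s².

8 m/s²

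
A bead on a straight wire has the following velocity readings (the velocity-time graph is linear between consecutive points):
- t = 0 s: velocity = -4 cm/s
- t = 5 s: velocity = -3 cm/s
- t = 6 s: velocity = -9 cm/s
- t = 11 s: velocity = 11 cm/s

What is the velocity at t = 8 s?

On 6–11 s the graph is linear from -9 to 11 cm/s: v(8) = -9 + (11 − -9)·(8 − 6)/(11 − 6) = -1 cm/s.

-1 cm/s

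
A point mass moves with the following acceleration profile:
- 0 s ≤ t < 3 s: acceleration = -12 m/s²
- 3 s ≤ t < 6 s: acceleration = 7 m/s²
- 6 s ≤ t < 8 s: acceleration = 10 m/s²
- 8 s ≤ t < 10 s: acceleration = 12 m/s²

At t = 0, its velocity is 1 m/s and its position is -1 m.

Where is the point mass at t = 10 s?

On each constant-a segment, Δv = aΔt and Δx = v₀Δt + ½aΔt²; chain segment to segment.
0–3 s: v starts 1 m/s; Δx = 1·3 + ½·-12·3² = -51 m; v ends -35 m/s.
3–6 s: v starts -35 m/s; Δx = -35·3 + ½·7·3² = -73.5 m; v ends -14 m/s.
6–8 s: v starts -14 m/s; Δx = -14·2 + ½·10·2² = -8 m; v ends 6 m/s.
8–10 s: v starts 6 m/s; Δx = 6·2 + ½·12·2² = 36 m; v ends 30 m/s.
x(10) = -1 + Σ Δx = -97.5 m.

-97.5 m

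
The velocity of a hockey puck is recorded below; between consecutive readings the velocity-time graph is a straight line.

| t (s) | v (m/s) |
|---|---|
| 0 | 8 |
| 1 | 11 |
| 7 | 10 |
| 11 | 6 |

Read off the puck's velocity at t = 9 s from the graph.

On 7–11 s the graph is linear from 10 to 6 m/s: v(9) = 10 + (6 − 10)·(9 − 7)/(11 − 7) = 8 m/s.

8 m/s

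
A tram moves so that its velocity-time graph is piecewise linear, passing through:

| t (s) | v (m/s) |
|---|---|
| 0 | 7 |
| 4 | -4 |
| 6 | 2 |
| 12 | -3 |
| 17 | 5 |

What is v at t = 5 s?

On 4–6 s the graph is linear from -4 to 2 m/s: v(5) = -4 + (2 − -4)·(5 − 4)/(6 − 4) = -1 m/s.

-1 m/s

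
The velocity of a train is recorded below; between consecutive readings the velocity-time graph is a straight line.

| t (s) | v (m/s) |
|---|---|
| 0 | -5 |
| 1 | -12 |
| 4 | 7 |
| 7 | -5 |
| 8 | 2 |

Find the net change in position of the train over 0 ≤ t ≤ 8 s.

Net displacement equals the area under the velocity-time graph (areas below the axis count negative).
0–1 s: ½(-5 + -12)(1) = -8.5 m
1–4 s: ½(-12 + 7)(3) = -7.5 m
4–7 s: ½(7 + -5)(3) = 3 m
7–8 s: ½(-5 + 2)(1) = -1.5 m
Net displacement = -14.5 m

-14.5 m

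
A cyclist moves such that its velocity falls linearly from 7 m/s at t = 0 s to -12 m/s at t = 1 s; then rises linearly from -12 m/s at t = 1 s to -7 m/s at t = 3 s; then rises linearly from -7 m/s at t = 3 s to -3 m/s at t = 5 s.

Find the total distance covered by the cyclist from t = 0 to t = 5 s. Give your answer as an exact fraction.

1295/38 m

Total distance travelled is ∫|v| dt — sum the magnitudes of each area piece.
0–1 s: v = 0 at t = 7/19 s; triangle areas 49/38 + 72/19 = 193/38 m
1–3 s: |½(-12 + -7)(2)| = 19 m
3–5 s: |½(-7 + -3)(2)| = 10 m
Total distance = 1295/38 m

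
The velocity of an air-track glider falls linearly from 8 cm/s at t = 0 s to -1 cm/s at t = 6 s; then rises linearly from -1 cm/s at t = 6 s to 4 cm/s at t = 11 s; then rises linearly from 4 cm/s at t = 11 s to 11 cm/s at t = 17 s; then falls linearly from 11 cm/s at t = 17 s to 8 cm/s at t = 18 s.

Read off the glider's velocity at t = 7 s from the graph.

On 6–11 s the graph is linear from -1 to 4 cm/s: v(7) = -1 + (4 − -1)·(7 − 6)/(11 − 6) = 0 cm/s.

0 cm/s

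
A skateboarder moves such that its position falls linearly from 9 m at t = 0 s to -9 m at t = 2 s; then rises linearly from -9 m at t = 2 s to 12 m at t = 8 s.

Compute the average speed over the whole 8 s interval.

Average speed = (total path length)/(elapsed time); on a piecewise-linear x-t graph the path length is Σ|Δx|.
0–2 s: |Δx| = |-9 − 9| = 18 m
2–8 s: |Δx| = |12 − -9| = 21 m
Total path = 39 m; average speed = 39/8 = 4.875 m/s.

4.875 m/s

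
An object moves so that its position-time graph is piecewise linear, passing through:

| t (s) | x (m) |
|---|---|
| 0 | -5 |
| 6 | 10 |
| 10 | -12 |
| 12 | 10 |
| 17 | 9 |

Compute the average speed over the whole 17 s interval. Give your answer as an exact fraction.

Average speed = (total path length)/(elapsed time); on a piecewise-linear x-t graph the path length is Σ|Δx|.
0–6 s: |Δx| = |10 − -5| = 15 m
6–10 s: |Δx| = |-12 − 10| = 22 m
10–12 s: |Δx| = |10 − -12| = 22 m
12–17 s: |Δx| = |9 − 10| = 1 m
Total path = 60 m; average speed = 60/17 = 60/17 m/s.

60/17 m/s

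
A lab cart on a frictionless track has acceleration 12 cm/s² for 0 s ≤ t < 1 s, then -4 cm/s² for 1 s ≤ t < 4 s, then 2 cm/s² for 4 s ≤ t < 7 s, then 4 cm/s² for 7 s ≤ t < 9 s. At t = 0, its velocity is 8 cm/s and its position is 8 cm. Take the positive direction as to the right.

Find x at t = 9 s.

On each constant-a segment, Δv = aΔt and Δx = v₀Δt + ½aΔt²; chain segment to segment.
0–1 s: v starts 8 cm/s; Δx = 8·1 + ½·12·1² = 14 cm; v ends 20 cm/s.
1–4 s: v starts 20 cm/s; Δx = 20·3 + ½·-4·3² = 42 cm; v ends 8 cm/s.
4–7 s: v starts 8 cm/s; Δx = 8·3 + ½·2·3² = 33 cm; v ends 14 cm/s.
7–9 s: v starts 14 cm/s; Δx = 14·2 + ½·4·2² = 36 cm; v ends 22 cm/s.
x(9) = 8 + Σ Δx = 133 cm.

133 cm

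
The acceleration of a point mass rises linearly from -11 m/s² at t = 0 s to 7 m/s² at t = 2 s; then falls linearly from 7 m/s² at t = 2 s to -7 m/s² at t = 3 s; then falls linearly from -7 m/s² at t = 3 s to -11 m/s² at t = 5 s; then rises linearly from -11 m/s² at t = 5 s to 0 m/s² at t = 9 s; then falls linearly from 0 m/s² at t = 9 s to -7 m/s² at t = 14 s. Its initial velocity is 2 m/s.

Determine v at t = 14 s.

-59.5 m/s

Δv equals the area under the a-t graph; then v = v₀ + Δv.
0–2 s: ½(-11 + 7)(2) = -4 m/s
2–3 s: ½(7 + -7)(1) = 0 m/s
3–5 s: ½(-7 + -11)(2) = -18 m/s
5–9 s: ½(-11 + 0)(4) = -22 m/s
9–14 s: ½(0 + -7)(5) = -17.5 m/s
Δv = -61.5 m/s, so v(14) = 2 + (-61.5) = -59.5 m/s.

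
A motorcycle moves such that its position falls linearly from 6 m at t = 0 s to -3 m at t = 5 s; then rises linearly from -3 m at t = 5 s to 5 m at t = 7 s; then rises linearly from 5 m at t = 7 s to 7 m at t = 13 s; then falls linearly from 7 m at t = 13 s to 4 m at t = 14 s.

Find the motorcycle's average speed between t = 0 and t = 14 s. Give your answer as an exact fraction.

Average speed = (total path length)/(elapsed time); on a piecewise-linear x-t graph the path length is Σ|Δx|.
0–5 s: |Δx| = |-3 − 6| = 9 m
5–7 s: |Δx| = |5 − -3| = 8 m
7–13 s: |Δx| = |7 − 5| = 2 m
13–14 s: |Δx| = |4 − 7| = 3 m
Total path = 22 m; average speed = 22/14 = 11/7 m/s.

11/7 m/s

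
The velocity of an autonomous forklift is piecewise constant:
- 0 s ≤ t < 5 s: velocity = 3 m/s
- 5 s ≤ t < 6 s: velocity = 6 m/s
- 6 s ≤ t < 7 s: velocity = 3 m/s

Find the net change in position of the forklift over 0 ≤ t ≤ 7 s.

Net displacement equals the area under the velocity-time graph (areas below the axis count negative).
0–5 s: 3 × 5 = 15 m
5–6 s: 6 × 1 = 6 m
6–7 s: 3 × 1 = 3 m
Net displacement = 24 m

24 m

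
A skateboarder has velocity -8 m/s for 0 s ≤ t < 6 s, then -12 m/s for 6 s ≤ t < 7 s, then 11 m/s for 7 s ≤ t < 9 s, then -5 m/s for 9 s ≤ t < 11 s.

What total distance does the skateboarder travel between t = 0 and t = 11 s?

Distance (not displacement) is the total path length: add the absolute areas under v-t.
0–6 s: |-8| × 6 = 48 m
6–7 s: |-12| × 1 = 12 m
7–9 s: |11| × 2 = 22 m
9–11 s: |-5| × 2 = 10 m
Total distance = 92 m

92 m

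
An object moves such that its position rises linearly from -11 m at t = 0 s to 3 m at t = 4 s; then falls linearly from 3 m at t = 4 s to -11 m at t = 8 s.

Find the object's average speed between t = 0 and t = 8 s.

3.5 m/s

Average speed = (total path length)/(elapsed time); on a piecewise-linear x-t graph the path length is Σ|Δx|.
0–4 s: |Δx| = |3 − -11| = 14 m
4–8 s: |Δx| = |-11 − 3| = 14 m
Total path = 28 m; average speed = 28/8 = 3.5 m/s.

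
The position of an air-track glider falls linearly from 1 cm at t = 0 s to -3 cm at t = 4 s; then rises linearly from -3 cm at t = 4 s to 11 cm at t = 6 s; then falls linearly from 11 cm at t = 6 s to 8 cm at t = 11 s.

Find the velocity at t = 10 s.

Velocity is the slope of the x-t graph on 6–11 s: (8 − 11)/(11 − 6) = -0.6 cm/s.

-0.6 cm/s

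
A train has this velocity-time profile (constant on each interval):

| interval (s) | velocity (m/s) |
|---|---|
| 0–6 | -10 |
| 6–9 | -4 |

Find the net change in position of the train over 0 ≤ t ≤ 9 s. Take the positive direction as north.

Displacement is the signed area under the v-t curve.
0–6 s: -10 × 6 = -60 m
6–9 s: -4 × 3 = -12 m
Net displacement = -72 m

-72 m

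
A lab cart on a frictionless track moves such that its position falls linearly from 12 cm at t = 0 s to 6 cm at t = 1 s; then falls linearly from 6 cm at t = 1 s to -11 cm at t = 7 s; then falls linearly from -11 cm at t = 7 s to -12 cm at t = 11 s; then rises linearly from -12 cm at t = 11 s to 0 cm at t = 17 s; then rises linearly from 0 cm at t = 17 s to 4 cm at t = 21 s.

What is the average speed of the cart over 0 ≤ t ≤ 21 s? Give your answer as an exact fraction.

40/21 cm/s

Average speed = (total path length)/(elapsed time); on a piecewise-linear x-t graph the path length is Σ|Δx|.
0–1 s: |Δx| = |6 − 12| = 6 cm
1–7 s: |Δx| = |-11 − 6| = 17 cm
7–11 s: |Δx| = |-12 − -11| = 1 cm
11–17 s: |Δx| = |0 − -12| = 12 cm
17–21 s: |Δx| = |4 − 0| = 4 cm
Total path = 40 cm; average speed = 40/21 = 40/21 cm/s.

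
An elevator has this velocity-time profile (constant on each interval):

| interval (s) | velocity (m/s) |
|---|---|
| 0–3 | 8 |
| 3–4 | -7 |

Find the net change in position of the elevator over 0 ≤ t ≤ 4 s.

Displacement is the signed area under the v-t curve.
0–3 s: 8 × 3 = 24 m
3–4 s: -7 × 1 = -7 m
Net displacement = 17 m

17 m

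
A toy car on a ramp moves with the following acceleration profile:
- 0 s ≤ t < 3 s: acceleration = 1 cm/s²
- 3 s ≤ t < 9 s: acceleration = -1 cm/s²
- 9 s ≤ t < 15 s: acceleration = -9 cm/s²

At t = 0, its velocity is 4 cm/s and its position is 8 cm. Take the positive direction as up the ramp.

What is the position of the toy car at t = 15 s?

-107.5 cm

On each constant-a segment, Δv = aΔt and Δx = v₀Δt + ½aΔt²; chain segment to segment.
0–3 s: v starts 4 cm/s; Δx = 4·3 + ½·1·3² = 16.5 cm; v ends 7 cm/s.
3–9 s: v starts 7 cm/s; Δx = 7·6 + ½·-1·6² = 24 cm; v ends 1 cm/s.
9–15 s: v starts 1 cm/s; Δx = 1·6 + ½·-9·6² = -156 cm; v ends -53 cm/s.
x(15) = 8 + Σ Δx = -107.5 cm.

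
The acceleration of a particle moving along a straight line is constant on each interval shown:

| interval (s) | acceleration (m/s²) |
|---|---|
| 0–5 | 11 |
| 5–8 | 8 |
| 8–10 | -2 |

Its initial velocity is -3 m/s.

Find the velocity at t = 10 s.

72 m/s

Δv equals the area under the a-t graph; then v = v₀ + Δv.
0–5 s: 11 × 5 = 55 m/s
5–8 s: 8 × 3 = 24 m/s
8–10 s: -2 × 2 = -4 m/s
Δv = 75 m/s, so v(10) = -3 + (75) = 72 m/s.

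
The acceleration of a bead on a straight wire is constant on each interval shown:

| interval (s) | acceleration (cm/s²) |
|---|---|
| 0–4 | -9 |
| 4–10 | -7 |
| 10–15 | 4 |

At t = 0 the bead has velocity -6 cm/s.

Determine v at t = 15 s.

Δv equals the area under the a-t graph; then v = v₀ + Δv.
0–4 s: -9 × 4 = -36 cm/s
4–10 s: -7 × 6 = -42 cm/s
10–15 s: 4 × 5 = 20 cm/s
Δv = -58 cm/s, so v(15) = -6 + (-58) = -64 cm/s.

-64 cm/s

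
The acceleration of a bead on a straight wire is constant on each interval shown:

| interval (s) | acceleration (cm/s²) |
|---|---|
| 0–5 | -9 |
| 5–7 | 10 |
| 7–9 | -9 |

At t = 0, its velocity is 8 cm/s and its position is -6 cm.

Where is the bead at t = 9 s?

-184.5 cm

On each constant-a segment, Δv = aΔt and Δx = v₀Δt + ½aΔt²; chain segment to segment.
0–5 s: v starts 8 cm/s; Δx = 8·5 + ½·-9·5² = -72.5 cm; v ends -37 cm/s.
5–7 s: v starts -37 cm/s; Δx = -37·2 + ½·10·2² = -54 cm; v ends -17 cm/s.
7–9 s: v starts -17 cm/s; Δx = -17·2 + ½·-9·2² = -52 cm; v ends -35 cm/s.
x(9) = -6 + Σ Δx = -184.5 cm.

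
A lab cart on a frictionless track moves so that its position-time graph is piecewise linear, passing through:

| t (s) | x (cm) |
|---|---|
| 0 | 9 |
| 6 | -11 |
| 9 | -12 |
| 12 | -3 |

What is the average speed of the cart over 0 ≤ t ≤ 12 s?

2.5 cm/s

Average speed = (total path length)/(elapsed time); on a piecewise-linear x-t graph the path length is Σ|Δx|.
0–6 s: |Δx| = |-11 − 9| = 20 cm
6–9 s: |Δx| = |-12 − -11| = 1 cm
9–12 s: |Δx| = |-3 − -12| = 9 cm
Total path = 30 cm; average speed = 30/12 = 2.5 cm/s.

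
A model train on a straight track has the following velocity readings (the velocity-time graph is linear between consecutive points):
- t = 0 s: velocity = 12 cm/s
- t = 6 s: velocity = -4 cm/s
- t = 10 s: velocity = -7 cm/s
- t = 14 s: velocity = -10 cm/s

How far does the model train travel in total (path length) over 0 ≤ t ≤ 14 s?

86 cm

Total distance travelled is ∫|v| dt — sum the magnitudes of each area piece.
0–6 s: v = 0 at t = 4.5 s; triangle areas 27 + 3 = 30 cm
6–10 s: |½(-4 + -7)(4)| = 22 cm
10–14 s: |½(-7 + -10)(4)| = 34 cm
Total distance = 86 cm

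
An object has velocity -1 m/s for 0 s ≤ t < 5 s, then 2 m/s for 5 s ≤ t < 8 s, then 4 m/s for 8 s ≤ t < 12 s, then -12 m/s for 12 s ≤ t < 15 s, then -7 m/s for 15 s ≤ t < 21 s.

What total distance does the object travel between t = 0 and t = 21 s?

105 m

Distance (not displacement) is the total path length: add the absolute areas under v-t.
0–5 s: |-1| × 5 = 5 m
5–8 s: |2| × 3 = 6 m
8–12 s: |4| × 4 = 16 m
12–15 s: |-12| × 3 = 36 m
15–21 s: |-7| × 6 = 42 m
Total distance = 105 m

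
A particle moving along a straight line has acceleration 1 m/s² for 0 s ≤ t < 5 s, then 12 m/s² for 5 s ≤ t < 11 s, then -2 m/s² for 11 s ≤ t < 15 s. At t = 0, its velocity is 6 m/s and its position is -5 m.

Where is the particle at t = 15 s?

635.5 m

On each constant-a segment, Δv = aΔt and Δx = v₀Δt + ½aΔt²; chain segment to segment.
0–5 s: v starts 6 m/s; Δx = 6·5 + ½·1·5² = 42.5 m; v ends 11 m/s.
5–11 s: v starts 11 m/s; Δx = 11·6 + ½·12·6² = 282 m; v ends 83 m/s.
11–15 s: v starts 83 m/s; Δx = 83·4 + ½·-2·4² = 316 m; v ends 75 m/s.
x(15) = -5 + Σ Δx = 635.5 m.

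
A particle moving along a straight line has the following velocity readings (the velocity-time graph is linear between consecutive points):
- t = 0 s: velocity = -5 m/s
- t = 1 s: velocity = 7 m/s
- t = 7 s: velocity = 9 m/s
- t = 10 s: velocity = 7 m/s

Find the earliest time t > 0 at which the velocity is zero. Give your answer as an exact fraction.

t = 5/12 s

v changes sign on 0–1 s (from -5 to 7); the graph is linear there, so v = 0 at t = 0 + (5)·(1 − 0)/(7 − -5) = 5/12 s.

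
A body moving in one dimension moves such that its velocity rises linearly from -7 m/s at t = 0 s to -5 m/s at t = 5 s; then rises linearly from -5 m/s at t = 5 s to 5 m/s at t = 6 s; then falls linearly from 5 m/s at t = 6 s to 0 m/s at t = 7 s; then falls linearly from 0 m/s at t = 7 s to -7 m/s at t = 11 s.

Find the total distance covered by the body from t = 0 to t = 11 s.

49 m

Total distance travelled is ∫|v| dt — sum the magnitudes of each area piece.
0–5 s: |½(-7 + -5)(5)| = 30 m
5–6 s: v = 0 at t = 5.5 s; triangle areas 1.25 + 1.25 = 2.5 m
6–7 s: |½(5 + 0)(1)| = 2.5 m
7–11 s: |½(0 + -7)(4)| = 14 m
Total distance = 49 m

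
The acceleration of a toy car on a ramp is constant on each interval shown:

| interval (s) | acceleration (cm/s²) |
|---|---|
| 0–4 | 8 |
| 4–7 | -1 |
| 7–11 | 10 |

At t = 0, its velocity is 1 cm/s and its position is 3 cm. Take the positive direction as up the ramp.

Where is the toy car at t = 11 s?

On each constant-a segment, Δv = aΔt and Δx = v₀Δt + ½aΔt²; chain segment to segment.
0–4 s: v starts 1 cm/s; Δx = 1·4 + ½·8·4² = 68 cm; v ends 33 cm/s.
4–7 s: v starts 33 cm/s; Δx = 33·3 + ½·-1·3² = 94.5 cm; v ends 30 cm/s.
7–11 s: v starts 30 cm/s; Δx = 30·4 + ½·10·4² = 200 cm; v ends 70 cm/s.
x(11) = 3 + Σ Δx = 365.5 cm.

365.5 cm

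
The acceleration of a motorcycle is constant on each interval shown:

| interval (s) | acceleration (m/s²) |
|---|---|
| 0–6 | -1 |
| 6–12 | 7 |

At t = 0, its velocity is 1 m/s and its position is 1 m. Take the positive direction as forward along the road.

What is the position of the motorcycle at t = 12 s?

85 m

On each constant-a segment, Δv = aΔt and Δx = v₀Δt + ½aΔt²; chain segment to segment.
0–6 s: v starts 1 m/s; Δx = 1·6 + ½·-1·6² = -12 m; v ends -5 m/s.
6–12 s: v starts -5 m/s; Δx = -5·6 + ½·7·6² = 96 m; v ends 37 m/s.
x(12) = 1 + Σ Δx = 85 m.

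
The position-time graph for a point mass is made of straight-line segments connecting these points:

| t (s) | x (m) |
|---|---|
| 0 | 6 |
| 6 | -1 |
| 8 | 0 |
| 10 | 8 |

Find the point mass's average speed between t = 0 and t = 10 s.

Average speed = (total path length)/(elapsed time); on a piecewise-linear x-t graph the path length is Σ|Δx|.
0–6 s: |Δx| = |-1 − 6| = 7 m
6–8 s: |Δx| = |0 − -1| = 1 m
8–10 s: |Δx| = |8 − 0| = 8 m
Total path = 16 m; average speed = 16/10 = 1.6 m/s.

1.6 m/s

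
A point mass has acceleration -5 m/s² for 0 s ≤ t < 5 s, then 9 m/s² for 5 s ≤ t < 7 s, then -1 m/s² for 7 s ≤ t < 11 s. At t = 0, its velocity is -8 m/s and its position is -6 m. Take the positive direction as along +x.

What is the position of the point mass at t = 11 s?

On each constant-a segment, Δv = aΔt and Δx = v₀Δt + ½aΔt²; chain segment to segment.
0–5 s: v starts -8 m/s; Δx = -8·5 + ½·-5·5² = -102.5 m; v ends -33 m/s.
5–7 s: v starts -33 m/s; Δx = -33·2 + ½·9·2² = -48 m; v ends -15 m/s.
7–11 s: v starts -15 m/s; Δx = -15·4 + ½·-1·4² = -68 m; v ends -19 m/s.
x(11) = -6 + Σ Δx = -224.5 m.

-224.5 m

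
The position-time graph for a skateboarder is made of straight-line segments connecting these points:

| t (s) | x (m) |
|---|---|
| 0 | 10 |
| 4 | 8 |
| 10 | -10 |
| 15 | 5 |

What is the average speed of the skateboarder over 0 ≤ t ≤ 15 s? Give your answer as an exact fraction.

Average speed = (total path length)/(elapsed time); on a piecewise-linear x-t graph the path length is Σ|Δx|.
0–4 s: |Δx| = |8 − 10| = 2 m
4–10 s: |Δx| = |-10 − 8| = 18 m
10–15 s: |Δx| = |5 − -10| = 15 m
Total path = 35 m; average speed = 35/15 = 7/3 m/s.

7/3 m/s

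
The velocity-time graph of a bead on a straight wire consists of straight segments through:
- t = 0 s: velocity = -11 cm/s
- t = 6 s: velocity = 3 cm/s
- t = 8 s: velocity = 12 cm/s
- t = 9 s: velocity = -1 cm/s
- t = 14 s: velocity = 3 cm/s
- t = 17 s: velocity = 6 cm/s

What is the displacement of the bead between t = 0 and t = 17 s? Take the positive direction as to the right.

Displacement is the signed area under the v-t curve.
0–6 s: ½(-11 + 3)(6) = -24 cm
6–8 s: ½(3 + 12)(2) = 15 cm
8–9 s: ½(12 + -1)(1) = 5.5 cm
9–14 s: ½(-1 + 3)(5) = 5 cm
14–17 s: ½(3 + 6)(3) = 13.5 cm
Net displacement = 15 cm

15 cm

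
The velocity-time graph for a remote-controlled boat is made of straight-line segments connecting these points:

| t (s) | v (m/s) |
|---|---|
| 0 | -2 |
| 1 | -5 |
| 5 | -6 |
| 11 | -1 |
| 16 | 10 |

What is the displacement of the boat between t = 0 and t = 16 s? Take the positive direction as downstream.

Displacement is the signed area under the v-t curve.
0–1 s: ½(-2 + -5)(1) = -3.5 m
1–5 s: ½(-5 + -6)(4) = -22 m
5–11 s: ½(-6 + -1)(6) = -21 m
11–16 s: ½(-1 + 10)(5) = 22.5 m
Net displacement = -24 m

-24 m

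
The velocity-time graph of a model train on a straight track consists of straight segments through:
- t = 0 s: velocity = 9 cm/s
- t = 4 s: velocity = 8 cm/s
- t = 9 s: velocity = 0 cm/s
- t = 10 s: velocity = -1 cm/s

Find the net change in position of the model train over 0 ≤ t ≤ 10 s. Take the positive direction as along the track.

53.5 cm

Net displacement equals the area under the velocity-time graph (areas below the axis count negative).
0–4 s: ½(9 + 8)(4) = 34 cm
4–9 s: ½(8 + 0)(5) = 20 cm
9–10 s: ½(0 + -1)(1) = -0.5 cm
Net displacement = 53.5 cm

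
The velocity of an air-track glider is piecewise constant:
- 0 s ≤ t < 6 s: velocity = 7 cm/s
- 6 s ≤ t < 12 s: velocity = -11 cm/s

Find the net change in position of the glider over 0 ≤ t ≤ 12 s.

Net displacement equals the area under the velocity-time graph (areas below the axis count negative).
0–6 s: 7 × 6 = 42 cm
6–12 s: -11 × 6 = -66 cm
Net displacement = -24 cm

-24 cm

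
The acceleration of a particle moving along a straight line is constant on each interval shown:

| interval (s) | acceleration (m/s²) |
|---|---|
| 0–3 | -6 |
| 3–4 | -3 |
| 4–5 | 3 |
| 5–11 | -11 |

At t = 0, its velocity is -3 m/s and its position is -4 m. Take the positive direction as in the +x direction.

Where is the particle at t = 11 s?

-409 m

On each constant-a segment, Δv = aΔt and Δx = v₀Δt + ½aΔt²; chain segment to segment.
0–3 s: v starts -3 m/s; Δx = -3·3 + ½·-6·3² = -36 m; v ends -21 m/s.
3–4 s: v starts -21 m/s; Δx = -21·1 + ½·-3·1² = -22.5 m; v ends -24 m/s.
4–5 s: v starts -24 m/s; Δx = -24·1 + ½·3·1² = -22.5 m; v ends -21 m/s.
5–11 s: v starts -21 m/s; Δx = -21·6 + ½·-11·6² = -324 m; v ends -87 m/s.
x(11) = -4 + Σ Δx = -409 m.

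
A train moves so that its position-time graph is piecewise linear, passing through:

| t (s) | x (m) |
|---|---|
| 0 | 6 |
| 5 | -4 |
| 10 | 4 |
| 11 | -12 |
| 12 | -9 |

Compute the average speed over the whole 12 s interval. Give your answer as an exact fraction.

Average speed = (total path length)/(elapsed time); on a piecewise-linear x-t graph the path length is Σ|Δx|.
0–5 s: |Δx| = |-4 − 6| = 10 m
5–10 s: |Δx| = |4 − -4| = 8 m
10–11 s: |Δx| = |-12 − 4| = 16 m
11–12 s: |Δx| = |-9 − -12| = 3 m
Total path = 37 m; average speed = 37/12 = 37/12 m/s.

37/12 m/s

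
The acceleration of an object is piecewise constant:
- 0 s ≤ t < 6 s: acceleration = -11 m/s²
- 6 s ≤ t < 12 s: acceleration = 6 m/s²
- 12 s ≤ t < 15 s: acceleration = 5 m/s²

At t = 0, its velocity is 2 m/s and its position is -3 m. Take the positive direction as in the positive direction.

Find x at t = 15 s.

On each constant-a segment, Δv = aΔt and Δx = v₀Δt + ½aΔt²; chain segment to segment.
0–6 s: v starts 2 m/s; Δx = 2·6 + ½·-11·6² = -186 m; v ends -64 m/s.
6–12 s: v starts -64 m/s; Δx = -64·6 + ½·6·6² = -276 m; v ends -28 m/s.
12–15 s: v starts -28 m/s; Δx = -28·3 + ½·5·3² = -61.5 m; v ends -13 m/s.
x(15) = -3 + Σ Δx = -526.5 m.

-526.5 m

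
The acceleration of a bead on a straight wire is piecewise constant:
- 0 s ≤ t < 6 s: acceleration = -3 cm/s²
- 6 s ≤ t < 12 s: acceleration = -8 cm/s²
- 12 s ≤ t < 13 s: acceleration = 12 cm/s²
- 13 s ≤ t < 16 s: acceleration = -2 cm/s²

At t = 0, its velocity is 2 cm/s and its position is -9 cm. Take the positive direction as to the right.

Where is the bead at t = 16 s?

-514 cm

On each constant-a segment, Δv = aΔt and Δx = v₀Δt + ½aΔt²; chain segment to segment.
0–6 s: v starts 2 cm/s; Δx = 2·6 + ½·-3·6² = -42 cm; v ends -16 cm/s.
6–12 s: v starts -16 cm/s; Δx = -16·6 + ½·-8·6² = -240 cm; v ends -64 cm/s.
12–13 s: v starts -64 cm/s; Δx = -64·1 + ½·12·1² = -58 cm; v ends -52 cm/s.
13–16 s: v starts -52 cm/s; Δx = -52·3 + ½·-2·3² = -165 cm; v ends -58 cm/s.
x(16) = -9 + Σ Δx = -514 cm.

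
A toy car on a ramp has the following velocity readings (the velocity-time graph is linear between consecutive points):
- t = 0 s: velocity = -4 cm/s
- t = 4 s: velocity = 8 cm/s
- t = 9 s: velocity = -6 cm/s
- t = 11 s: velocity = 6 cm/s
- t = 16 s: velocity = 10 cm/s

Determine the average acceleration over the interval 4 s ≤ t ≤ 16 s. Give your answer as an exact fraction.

Average acceleration = Δv/Δt = (10 − 8)/(16 − 4) = 1/6 cm/s².

1/6 cm/s²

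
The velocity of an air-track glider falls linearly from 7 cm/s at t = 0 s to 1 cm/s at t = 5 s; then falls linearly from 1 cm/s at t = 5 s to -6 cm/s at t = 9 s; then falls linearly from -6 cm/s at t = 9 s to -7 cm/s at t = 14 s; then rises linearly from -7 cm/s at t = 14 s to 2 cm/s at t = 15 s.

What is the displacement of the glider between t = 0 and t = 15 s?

-25 cm

Net displacement equals the area under the velocity-time graph (areas below the axis count negative).
0–5 s: ½(7 + 1)(5) = 20 cm
5–9 s: ½(1 + -6)(4) = -10 cm
9–14 s: ½(-6 + -7)(5) = -32.5 cm
14–15 s: ½(-7 + 2)(1) = -2.5 cm
Net displacement = -25 cm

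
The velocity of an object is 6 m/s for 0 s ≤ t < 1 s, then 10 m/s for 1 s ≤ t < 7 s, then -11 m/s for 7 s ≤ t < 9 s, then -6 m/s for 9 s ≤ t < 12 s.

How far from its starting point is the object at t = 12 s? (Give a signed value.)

26 m

Displacement is the signed area under the v-t curve.
0–1 s: 6 × 1 = 6 m
1–7 s: 10 × 6 = 60 m
7–9 s: -11 × 2 = -22 m
9–12 s: -6 × 3 = -18 m
Net displacement = 26 m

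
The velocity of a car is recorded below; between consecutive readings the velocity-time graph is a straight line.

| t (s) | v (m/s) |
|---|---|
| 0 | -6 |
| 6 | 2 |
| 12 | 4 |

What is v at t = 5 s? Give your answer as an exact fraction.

On 0–6 s the graph is linear from -6 to 2 m/s: v(5) = -6 + (2 − -6)·(5 − 0)/(6 − 0) = 2/3 m/s.

2/3 m/s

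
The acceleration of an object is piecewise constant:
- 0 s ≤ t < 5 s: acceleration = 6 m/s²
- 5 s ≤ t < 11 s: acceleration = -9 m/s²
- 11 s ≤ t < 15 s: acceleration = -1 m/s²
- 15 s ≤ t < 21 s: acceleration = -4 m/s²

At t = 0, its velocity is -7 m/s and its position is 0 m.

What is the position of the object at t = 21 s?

On each constant-a segment, Δv = aΔt and Δx = v₀Δt + ½aΔt²; chain segment to segment.
0–5 s: v starts -7 m/s; Δx = -7·5 + ½·6·5² = 40 m; v ends 23 m/s.
5–11 s: v starts 23 m/s; Δx = 23·6 + ½·-9·6² = -24 m; v ends -31 m/s.
11–15 s: v starts -31 m/s; Δx = -31·4 + ½·-1·4² = -132 m; v ends -35 m/s.
15–21 s: v starts -35 m/s; Δx = -35·6 + ½·-4·6² = -282 m; v ends -59 m/s.
x(21) = 0 + Σ Δx = -398 m.

-398 m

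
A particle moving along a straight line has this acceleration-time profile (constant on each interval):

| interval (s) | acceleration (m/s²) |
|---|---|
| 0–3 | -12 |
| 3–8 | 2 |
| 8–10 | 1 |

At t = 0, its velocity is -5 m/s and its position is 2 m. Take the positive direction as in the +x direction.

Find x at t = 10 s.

On each constant-a segment, Δv = aΔt and Δx = v₀Δt + ½aΔt²; chain segment to segment.
0–3 s: v starts -5 m/s; Δx = -5·3 + ½·-12·3² = -69 m; v ends -41 m/s.
3–8 s: v starts -41 m/s; Δx = -41·5 + ½·2·5² = -180 m; v ends -31 m/s.
8–10 s: v starts -31 m/s; Δx = -31·2 + ½·1·2² = -60 m; v ends -29 m/s.
x(10) = 2 + Σ Δx = -307 m.

-307 m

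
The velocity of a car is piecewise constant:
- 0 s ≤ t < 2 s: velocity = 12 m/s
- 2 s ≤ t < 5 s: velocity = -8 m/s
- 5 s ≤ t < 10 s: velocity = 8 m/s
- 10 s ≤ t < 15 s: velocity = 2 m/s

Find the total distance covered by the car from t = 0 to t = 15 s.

Total distance travelled is ∫|v| dt — sum the magnitudes of each area piece.
0–2 s: |12| × 2 = 24 m
2–5 s: |-8| × 3 = 24 m
5–10 s: |8| × 5 = 40 m
10–15 s: |2| × 5 = 10 m
Total distance = 98 m

98 m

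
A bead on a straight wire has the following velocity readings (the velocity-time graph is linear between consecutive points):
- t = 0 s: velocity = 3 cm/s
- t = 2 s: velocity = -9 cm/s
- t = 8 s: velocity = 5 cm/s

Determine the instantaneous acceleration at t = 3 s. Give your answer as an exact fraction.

7/3 cm/s²

Acceleration is the slope of the v-t graph on 2–8 s: (5 − -9)/(8 − 2) = 7/3 cm/s².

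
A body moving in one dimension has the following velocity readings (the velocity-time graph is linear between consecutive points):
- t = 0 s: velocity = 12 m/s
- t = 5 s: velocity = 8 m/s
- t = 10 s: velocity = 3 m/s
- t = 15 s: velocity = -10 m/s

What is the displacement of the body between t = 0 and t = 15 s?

Net displacement equals the area under the velocity-time graph (areas below the axis count negative).
0–5 s: ½(12 + 8)(5) = 50 m
5–10 s: ½(8 + 3)(5) = 27.5 m
10–15 s: ½(3 + -10)(5) = -17.5 m
Net displacement = 60 m

60 m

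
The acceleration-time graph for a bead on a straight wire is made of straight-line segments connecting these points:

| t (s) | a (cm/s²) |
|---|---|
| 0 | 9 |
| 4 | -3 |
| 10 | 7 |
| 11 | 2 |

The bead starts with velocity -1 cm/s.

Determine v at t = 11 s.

27.5 cm/s

Δv equals the area under the a-t graph; then v = v₀ + Δv.
0–4 s: ½(9 + -3)(4) = 12 cm/s
4–10 s: ½(-3 + 7)(6) = 12 cm/s
10–11 s: ½(7 + 2)(1) = 4.5 cm/s
Δv = 28.5 cm/s, so v(11) = -1 + (28.5) = 27.5 cm/s.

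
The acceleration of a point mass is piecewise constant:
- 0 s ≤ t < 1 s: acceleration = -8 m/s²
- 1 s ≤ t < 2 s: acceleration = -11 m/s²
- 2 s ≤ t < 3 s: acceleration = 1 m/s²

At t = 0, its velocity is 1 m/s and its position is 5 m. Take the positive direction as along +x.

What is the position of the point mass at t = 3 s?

On each constant-a segment, Δv = aΔt and Δx = v₀Δt + ½aΔt²; chain segment to segment.
0–1 s: v starts 1 m/s; Δx = 1·1 + ½·-8·1² = -3 m; v ends -7 m/s.
1–2 s: v starts -7 m/s; Δx = -7·1 + ½·-11·1² = -12.5 m; v ends -18 m/s.
2–3 s: v starts -18 m/s; Δx = -18·1 + ½·1·1² = -17.5 m; v ends -17 m/s.
x(3) = 5 + Σ Δx = -28 m.

-28 m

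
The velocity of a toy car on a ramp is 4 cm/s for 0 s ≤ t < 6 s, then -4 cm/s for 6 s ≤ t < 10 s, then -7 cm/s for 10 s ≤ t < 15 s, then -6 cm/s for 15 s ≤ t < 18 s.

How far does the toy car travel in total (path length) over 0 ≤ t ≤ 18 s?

93 cm

Total distance travelled is ∫|v| dt — sum the magnitudes of each area piece.
0–6 s: |4| × 6 = 24 cm
6–10 s: |-4| × 4 = 16 cm
10–15 s: |-7| × 5 = 35 cm
15–18 s: |-6| × 3 = 18 cm
Total distance = 93 cm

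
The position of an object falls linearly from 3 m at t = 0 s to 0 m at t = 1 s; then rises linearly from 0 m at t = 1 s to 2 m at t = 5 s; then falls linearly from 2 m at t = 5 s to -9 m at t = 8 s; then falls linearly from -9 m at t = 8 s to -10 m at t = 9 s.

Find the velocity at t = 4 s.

0.5 m/s

Velocity is the slope of the x-t graph on 1–5 s: (2 − 0)/(5 − 1) = 0.5 m/s.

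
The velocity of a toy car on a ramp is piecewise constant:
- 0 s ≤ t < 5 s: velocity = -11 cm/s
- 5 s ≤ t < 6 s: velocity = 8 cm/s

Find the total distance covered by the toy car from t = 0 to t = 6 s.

63 cm

Distance (not displacement) is the total path length: add the absolute areas under v-t.
0–5 s: |-11| × 5 = 55 cm
5–6 s: |8| × 1 = 8 cm
Total distance = 63 cm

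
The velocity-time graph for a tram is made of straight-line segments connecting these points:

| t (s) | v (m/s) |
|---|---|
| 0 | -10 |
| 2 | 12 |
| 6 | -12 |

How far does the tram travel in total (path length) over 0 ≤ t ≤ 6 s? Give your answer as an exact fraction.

386/11 m

Distance (not displacement) is the total path length: add the absolute areas under v-t.
0–2 s: v = 0 at t = 10/11 s; triangle areas 50/11 + 72/11 = 122/11 m
2–6 s: v = 0 at t = 4 s; triangle areas 12 + 12 = 24 m
Total distance = 386/11 m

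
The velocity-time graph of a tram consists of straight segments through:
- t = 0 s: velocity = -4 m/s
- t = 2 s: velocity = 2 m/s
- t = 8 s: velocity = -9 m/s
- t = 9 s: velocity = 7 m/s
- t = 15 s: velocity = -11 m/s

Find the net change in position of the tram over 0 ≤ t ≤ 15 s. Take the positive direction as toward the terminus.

-36 m

Net displacement equals the area under the velocity-time graph (areas below the axis count negative).
0–2 s: ½(-4 + 2)(2) = -2 m
2–8 s: ½(2 + -9)(6) = -21 m
8–9 s: ½(-9 + 7)(1) = -1 m
9–15 s: ½(7 + -11)(6) = -12 m
Net displacement = -36 m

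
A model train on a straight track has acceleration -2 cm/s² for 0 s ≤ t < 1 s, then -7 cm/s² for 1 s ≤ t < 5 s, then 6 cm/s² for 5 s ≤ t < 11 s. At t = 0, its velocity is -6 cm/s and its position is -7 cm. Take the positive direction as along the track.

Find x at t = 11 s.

On each constant-a segment, Δv = aΔt and Δx = v₀Δt + ½aΔt²; chain segment to segment.
0–1 s: v starts -6 cm/s; Δx = -6·1 + ½·-2·1² = -7 cm; v ends -8 cm/s.
1–5 s: v starts -8 cm/s; Δx = -8·4 + ½·-7·4² = -88 cm; v ends -36 cm/s.
5–11 s: v starts -36 cm/s; Δx = -36·6 + ½·6·6² = -108 cm; v ends 0 cm/s.
x(11) = -7 + Σ Δx = -210 cm.

-210 cm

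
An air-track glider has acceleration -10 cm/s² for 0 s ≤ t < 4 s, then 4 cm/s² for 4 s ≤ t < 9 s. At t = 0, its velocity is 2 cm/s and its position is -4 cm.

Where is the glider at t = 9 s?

On each constant-a segment, Δv = aΔt and Δx = v₀Δt + ½aΔt²; chain segment to segment.
0–4 s: v starts 2 cm/s; Δx = 2·4 + ½·-10·4² = -72 cm; v ends -38 cm/s.
4–9 s: v starts -38 cm/s; Δx = -38·5 + ½·4·5² = -140 cm; v ends -18 cm/s.
x(9) = -4 + Σ Δx = -216 cm.

-216 cm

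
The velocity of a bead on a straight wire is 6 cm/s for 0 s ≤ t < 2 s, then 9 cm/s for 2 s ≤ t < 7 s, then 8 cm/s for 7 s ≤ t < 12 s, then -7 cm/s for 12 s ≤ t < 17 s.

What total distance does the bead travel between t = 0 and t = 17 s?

132 cm

Total distance travelled is ∫|v| dt — sum the magnitudes of each area piece.
0–2 s: |6| × 2 = 12 cm
2–7 s: |9| × 5 = 45 cm
7–12 s: |8| × 5 = 40 cm
12–17 s: |-7| × 5 = 35 cm
Total distance = 132 cm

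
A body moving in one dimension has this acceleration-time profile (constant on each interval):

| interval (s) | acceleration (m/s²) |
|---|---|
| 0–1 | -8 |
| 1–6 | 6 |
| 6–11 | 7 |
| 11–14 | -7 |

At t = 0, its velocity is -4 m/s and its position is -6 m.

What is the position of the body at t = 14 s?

On each constant-a segment, Δv = aΔt and Δx = v₀Δt + ½aΔt²; chain segment to segment.
0–1 s: v starts -4 m/s; Δx = -4·1 + ½·-8·1² = -8 m; v ends -12 m/s.
1–6 s: v starts -12 m/s; Δx = -12·5 + ½·6·5² = 15 m; v ends 18 m/s.
6–11 s: v starts 18 m/s; Δx = 18·5 + ½·7·5² = 177.5 m; v ends 53 m/s.
11–14 s: v starts 53 m/s; Δx = 53·3 + ½·-7·3² = 127.5 m; v ends 32 m/s.
x(14) = -6 + Σ Δx = 306 m.

306 m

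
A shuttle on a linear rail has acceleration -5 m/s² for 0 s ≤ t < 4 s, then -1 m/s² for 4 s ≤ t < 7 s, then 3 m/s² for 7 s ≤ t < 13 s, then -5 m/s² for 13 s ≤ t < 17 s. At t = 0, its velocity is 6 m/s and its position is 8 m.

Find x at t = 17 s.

On each constant-a segment, Δv = aΔt and Δx = v₀Δt + ½aΔt²; chain segment to segment.
0–4 s: v starts 6 m/s; Δx = 6·4 + ½·-5·4² = -16 m; v ends -14 m/s.
4–7 s: v starts -14 m/s; Δx = -14·3 + ½·-1·3² = -46.5 m; v ends -17 m/s.
7–13 s: v starts -17 m/s; Δx = -17·6 + ½·3·6² = -48 m; v ends 1 m/s.
13–17 s: v starts 1 m/s; Δx = 1·4 + ½·-5·4² = -36 m; v ends -19 m/s.
x(17) = 8 + Σ Δx = -138.5 m.

-138.5 m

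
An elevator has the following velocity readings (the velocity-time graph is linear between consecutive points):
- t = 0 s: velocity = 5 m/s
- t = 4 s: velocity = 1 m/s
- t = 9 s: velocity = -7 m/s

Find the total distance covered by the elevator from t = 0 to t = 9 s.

27.625 m

Total distance travelled is ∫|v| dt — sum the magnitudes of each area piece.
0–4 s: |½(5 + 1)(4)| = 12 m
4–9 s: v = 0 at t = 4.625 s; triangle areas 0.3125 + 15.3125 = 15.625 m
Total distance = 27.625 m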